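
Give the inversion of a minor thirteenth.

First reduce the compound minor thirteenth to its simple form, a minor sixth.
Interval numbers invert to sum to nine: 6 + 3 = 9, so a sixth inverts to a third.
The quality also flips — minor becomes major — giving a major third.

major 3rd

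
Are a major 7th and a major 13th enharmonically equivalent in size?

A major seventh spans 11 semitones; a major thirteenth spans 21 semitones. They differ by 10.

No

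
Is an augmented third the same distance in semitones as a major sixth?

An augmented third spans 5 semitones; a major sixth spans 9 semitones. They differ by 4.

No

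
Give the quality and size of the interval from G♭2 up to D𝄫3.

diminished fifth

G to D spans five letter names (G-A-B-C-D): a fifth.
A perfect fifth would be 7 semitones; Gb2 to Dbb3 is 6, one semitone narrower, so the interval is diminished.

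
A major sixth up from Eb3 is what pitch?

Six letter names up from E: C.
A major sixth is 9 semitones; 9 semitones up from Eb3 gives C4.

C4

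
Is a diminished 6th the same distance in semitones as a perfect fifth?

A diminished sixth = 7 semitones = a perfect fifth; enharmonically equal.

Yes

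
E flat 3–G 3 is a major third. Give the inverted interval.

m6

Inverted interval numbers add to nine, so a third pairs with a sixth (3 + 6 = 9).
Quality inverts too: major becomes minor. That makes the inversion a minor sixth.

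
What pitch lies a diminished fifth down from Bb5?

E5

Five letter names down from B: E.
A diminished fifth spans 6 semitones, so from Bb5 the target pitch is E5.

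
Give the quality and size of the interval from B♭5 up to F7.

B to F spans five letter names (B-C-D-E-F), plus an octave, so the interval is some kind of twelfth.
The perfect twelfth spans 19 semitones, and Bb5 to F7 is exactly 19 semitones — so this is a perfect twelfth.
(Equivalently, a compound perfect fifth: a perfect fifth plus an octave.)

perfect twelfth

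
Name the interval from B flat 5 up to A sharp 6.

B to A spans seven letter names (B-C-D-E-F-G-A) — that makes it a seventh of some quality.
Bb5 to A#6 spans 12 semitones — one semitone wider than the major seventh (11) — giving an augmented seventh.

augmented seventh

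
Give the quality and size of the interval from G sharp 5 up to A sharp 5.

major second

G to A spans two letter names (G-A) — that makes it a second of some quality.
G#5 to A#5 is 2 semitones, matching the major second exactly, so the quality is major.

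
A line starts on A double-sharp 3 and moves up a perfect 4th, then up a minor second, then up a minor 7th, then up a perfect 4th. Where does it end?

G sharp 5

A perfect fourth up from A##3 is D##4.
D##4 up a minor second → E#4 (1 semitone).
Up a minor seventh from E#4: D#5 (10 semitones up).
D#5 up a perfect fourth → G#5 (5 semitones).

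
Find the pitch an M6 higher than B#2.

G##3

The sixth takes the letter from B up to G.
A major sixth is 9 semitones; 9 semitones up from B#2 gives G##3.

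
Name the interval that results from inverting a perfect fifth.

The rule of nine gives the new number: 9 − 5 = 4, so a fifth becomes a fourth.
The quality also flips — perfect stays perfect — giving a perfect fourth.

P4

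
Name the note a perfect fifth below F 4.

B-flat 3

Counting five letter names down from F lands on B.
A perfect fifth spans 7 semitones, so from F4 the target pitch is Bb3.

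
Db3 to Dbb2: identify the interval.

A8

Descending from Db3 to Dbb2 is the same interval as ascending Dbb2 to Db3.
D to D is the same letter name, plus an octave — that makes it an octave of some quality.
The perfect octave is 12 semitones; here we have 13, one semitone wider: augmented.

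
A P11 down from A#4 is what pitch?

E#3

Four letters down from A (plus an octave) reaches E.
A perfect eleventh spans 17 semitones, so from A#4 the target pitch is E#3.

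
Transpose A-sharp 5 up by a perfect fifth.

E-sharp 6

Counting five letter names up from A lands on E.
A perfect fifth spans 7 semitones, so from A#5 the target pitch is E#6.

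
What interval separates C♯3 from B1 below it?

major 9th

Descending from C#3 to B1 is the same interval as ascending B1 to C#3.
B to C spans two letter names (B-C), plus an octave: a ninth.
Counting semitones, B1→C#3 is 14, which is the major ninth.
(Equivalently, a compound major second: a major second plus an octave.)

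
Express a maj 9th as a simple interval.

Subtracting seven from the interval number removes an octave: 9 − 7 = 2.
So a major ninth is an octave plus a major second. The quality is unchanged.

major second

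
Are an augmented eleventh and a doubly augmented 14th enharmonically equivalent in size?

An augmented eleventh is 18 semitones but a doubly augmented fourteenth is 25 semitones — different sizes.

No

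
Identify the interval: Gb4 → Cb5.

perfect fourth

G to C spans four letter names (G-A-B-C) — that makes it a fourth of some quality.
Gb4 to Cb5 is 5 semitones, matching the perfect fourth exactly, so the quality is perfect.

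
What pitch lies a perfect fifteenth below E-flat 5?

A fifteenth keeps the letter name E, two octaves down from E.
Moving 24 semitones down from Eb5 (the size of a perfect fifteenth) reaches Eb3.

E-flat 3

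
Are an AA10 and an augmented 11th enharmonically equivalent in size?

A doubly augmented tenth = 18 semitones = an augmented eleventh; enharmonically equal.

Yes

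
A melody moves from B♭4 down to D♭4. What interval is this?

Descending from Bb4 to Db4 is the same interval as ascending Db4 to Bb4.
D to B spans six letter names (D-E-F-G-A-B) — that makes it a sixth of some quality.
The major sixth spans 9 semitones, and Db4 to Bb4 is exactly 9 semitones — so this is a major sixth.

major 6th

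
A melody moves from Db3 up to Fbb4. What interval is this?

d10

D to F spans three letter names (D-E-F), plus an octave: a tenth.
Db3 to Fbb4 spans 14 semitones — two semitones narrower than the major tenth (16) — giving a diminished tenth.
(Equivalently, a compound diminished third: a diminished third plus an octave.)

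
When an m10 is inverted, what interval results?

major sixth

First reduce the compound minor tenth to its simple form, a minor third.
The rule of nine gives the new number: 9 − 3 = 6, so a third becomes a sixth.
Quality inverts too: minor becomes major. That makes the inversion a major sixth.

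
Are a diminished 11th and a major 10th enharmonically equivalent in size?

Yes

A diminished eleventh = 16 semitones = a major tenth; enharmonically equal.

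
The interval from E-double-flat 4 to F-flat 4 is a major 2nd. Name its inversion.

m7

The rule of nine gives the new number: 9 − 2 = 7, so a second becomes a seventh.
The quality also flips — major becomes minor — giving a minor seventh.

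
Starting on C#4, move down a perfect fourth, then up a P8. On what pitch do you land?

G#4

A perfect fourth down from C#4 is G#3.
A perfect octave up from G#3 is G#4.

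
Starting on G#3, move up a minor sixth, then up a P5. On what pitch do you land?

Up a minor sixth from G#3: E4 (8 semitones up).
A perfect fifth up from E4 is B4.

B4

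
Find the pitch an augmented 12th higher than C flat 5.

G 6

Counting five letter names plus an octave up from C lands on G.
Moving 20 semitones up from Cb5 (the size of an augmented twelfth) reaches G6.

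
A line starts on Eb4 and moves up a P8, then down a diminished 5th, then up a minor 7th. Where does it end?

G5

Eb4 up a perfect octave → Eb5 (12 semitones).
A diminished fifth down from Eb5 is A4.
A minor seventh up from A4 is G5.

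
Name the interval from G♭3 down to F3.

Descending from Gb3 to F3 is the same interval as ascending F3 to Gb3.
F to G spans two letter names (F-G), so the interval is some kind of second.
A major second would be 2 semitones, but F3 to Gb3 is 1 — one semitone narrower, making it a minor second.

minor second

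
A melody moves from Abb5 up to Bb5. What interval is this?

A2

A to B spans two letter names (A-B) — that makes it a second of some quality.
Abb5 to Bb5 spans 3 semitones — one semitone wider than the major second (2) — giving an augmented second.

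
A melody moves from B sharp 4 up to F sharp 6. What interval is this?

diminished 12th

B to F spans five letter names (B-C-D-E-F), plus an octave — that makes it a twelfth of some quality.
A perfect twelfth would be 19 semitones; B#4 to F#6 is 18, one semitone narrower, so the interval is diminished.
(Equivalently, a compound diminished fifth: a diminished fifth plus an octave.)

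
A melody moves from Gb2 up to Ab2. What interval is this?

G to A spans two letter names (G-A), so the interval is some kind of second.
Counting semitones, Gb2→Ab2 is 2, which is the major second.

major second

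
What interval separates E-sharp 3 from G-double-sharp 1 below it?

minor thirteenth

Descending from E#3 to G##1 is the same interval as ascending G##1 to E#3.
G to E spans six letter names (G-A-B-C-D-E), plus an octave — that makes it a thirteenth of some quality.
At 20 semitones, G##1→E#3 falls one short of a major thirteenth: minor.
(Equivalently, a compound minor sixth: a minor sixth plus an octave.)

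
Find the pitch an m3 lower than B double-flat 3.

Counting three letter names down from B lands on G.
A minor third is 3 semitones; 3 semitones down from Bbb3 gives Gb3.

G flat 3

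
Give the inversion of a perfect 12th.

perfect fourth

First reduce the compound perfect twelfth to its simple form, a perfect fifth.
The rule of nine gives the new number: 9 − 5 = 4, so a fifth becomes a fourth.
Quality inverts too: perfect stays perfect. That makes the inversion a perfect fourth.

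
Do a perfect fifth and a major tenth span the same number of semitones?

No

7 semitones (perfect fifth) vs 16 semitones (major tenth): not equal.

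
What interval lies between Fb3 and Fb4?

P8

F to F is the same letter name, plus an octave — that makes it an octave of some quality.
Fb3 to Fb4 is 12 semitones, matching the perfect octave exactly, so the quality is perfect.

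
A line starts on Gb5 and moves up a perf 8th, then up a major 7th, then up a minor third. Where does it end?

Gb5 up a perfect octave → Gb6 (12 semitones).
A major seventh up from Gb6 is F7.
Up a minor third from F7: Ab7 (3 semitones up).

Ab7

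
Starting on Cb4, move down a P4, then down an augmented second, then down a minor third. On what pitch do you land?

Down a perfect fourth from Cb4: Gb3 (5 semitones down).
An augmented second down from Gb3 is Fbb3.
A minor third down from Fbb3 is Dbb3.

Dbb3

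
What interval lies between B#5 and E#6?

perfect 4th

B to E spans four letter names (B-C-D-E), so the interval is some kind of fourth.
Counting semitones, B#5→E#6 is 5, which is the perfect fourth.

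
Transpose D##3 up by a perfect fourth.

G##3

Counting four letter names up from D lands on G.
A perfect fourth spans 5 semitones, so from D##3 the target pitch is G##3.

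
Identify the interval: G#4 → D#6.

G to D spans five letter names (G-A-B-C-D), plus an octave, so the interval is some kind of twelfth.
Counting semitones, G#4→D#6 is 19, which is the perfect twelfth.
(Equivalently, a compound perfect fifth: a perfect fifth plus an octave.)

perfect twelfth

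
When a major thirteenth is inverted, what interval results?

First reduce the compound major thirteenth to its simple form, a major sixth.
Interval numbers invert to sum to nine: 6 + 3 = 9, so a sixth inverts to a third.
And major becomes minor under inversion, so we get a minor third.

minor third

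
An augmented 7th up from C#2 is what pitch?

B##2

Counting seven letter names up from C lands on B.
An augmented seventh spans 12 semitones, so from C#2 the target pitch is B##2.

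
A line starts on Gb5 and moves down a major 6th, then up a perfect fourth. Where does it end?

Ebb5

A major sixth down from Gb5 is Bbb4.
Up a perfect fourth from Bbb4: Ebb5 (5 semitones up).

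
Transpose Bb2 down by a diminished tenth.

Counting three letter names plus an octave down from B lands on G.
A diminished tenth is 14 semitones; 14 semitones down from Bb2 gives G#1.

G#1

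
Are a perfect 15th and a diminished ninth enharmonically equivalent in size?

24 semitones (perfect fifteenth) vs 12 semitones (diminished ninth): not equal.

No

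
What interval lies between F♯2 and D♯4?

F to D spans six letter names (F-G-A-B-C-D), plus an octave, so the interval is some kind of thirteenth.
Counting semitones, F#2→D#4 is 21, which is the major thirteenth.
(Equivalently, a compound major sixth: a major sixth plus an octave.)

major thirteenth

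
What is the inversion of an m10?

First reduce the compound minor tenth to its simple form, a minor third.
The rule of nine gives the new number: 9 − 3 = 6, so a third becomes a sixth.
Quality inverts too: minor becomes major. That makes the inversion a major sixth.

M6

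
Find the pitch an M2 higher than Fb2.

The second takes the letter from F up to G.
A major second spans 2 semitones, so from Fb2 the target pitch is Gb2.

Gb2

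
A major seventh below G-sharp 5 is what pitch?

A 4

Counting seven letter names down from G lands on A.
A major seventh spans 11 semitones, so from G#5 the target pitch is A4.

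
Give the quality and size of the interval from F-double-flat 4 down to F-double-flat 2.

Descending from Fbb4 to Fbb2 is the same interval as ascending Fbb2 to Fbb4.
F to F is the same letter name, plus 2 octaves — that makes it a fifteenth of some quality.
The perfect fifteenth spans 24 semitones, and Fbb2 to Fbb4 is exactly 24 semitones — so this is a perfect fifteenth.
(Equivalently, a compound perfect octave: a perfect octave plus an octave.)

P15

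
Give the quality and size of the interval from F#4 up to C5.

diminished 5th

F to C spans five letter names (F-G-A-B-C), so the interval is some kind of fifth.
The perfect fifth is 7 semitones; here we have 6, one semitone narrower: diminished.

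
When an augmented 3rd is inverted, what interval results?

Interval numbers invert to sum to nine: 3 + 6 = 9, so a third inverts to a sixth.
And augmented becomes diminished under inversion, so we get a diminished sixth.

diminished sixth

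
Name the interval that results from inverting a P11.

perfect 5th

First reduce the compound perfect eleventh to its simple form, a perfect fourth.
Inverted interval numbers add to nine, so a fourth pairs with a fifth (4 + 5 = 9).
The quality also flips — perfect stays perfect — giving a perfect fifth.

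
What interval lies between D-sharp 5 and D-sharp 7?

perfect 15th

D to D is the same letter name, plus 2 octaves: a fifteenth.
D#5 to D#7 is 24 semitones, matching the perfect fifteenth exactly, so the quality is perfect.
(Equivalently, a compound perfect octave: a perfect octave plus an octave.)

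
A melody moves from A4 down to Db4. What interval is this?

Descending from A4 to Db4 is the same interval as ascending Db4 to A4.
D to A spans five letter names (D-E-F-G-A): a fifth.
The perfect fifth is 7 semitones; here we have 8, one semitone wider: augmented.

augmented 5th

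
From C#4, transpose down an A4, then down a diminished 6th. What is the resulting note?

C#4 down an augmented fourth → G3 (6 semitones).
G3 down a diminished sixth → B#2 (7 semitones).

B#2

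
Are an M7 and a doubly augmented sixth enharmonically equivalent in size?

A major seventh = 11 semitones = a doubly augmented sixth; enharmonically equal.

Yes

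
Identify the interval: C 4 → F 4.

perfect fourth

C to F spans four letter names (C-D-E-F), so the interval is some kind of fourth.
Counting semitones, C4→F4 is 5, which is the perfect fourth.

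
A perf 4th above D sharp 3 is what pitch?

G sharp 3

The fourth takes the letter from D up to G.
A perfect fourth spans 5 semitones, so from D#3 the target pitch is G#3.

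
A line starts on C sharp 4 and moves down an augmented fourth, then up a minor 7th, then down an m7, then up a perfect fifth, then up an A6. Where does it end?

C#4 down an augmented fourth → G3 (6 semitones).
A minor seventh up from G3 is F4.
F4 down a minor seventh → G3 (10 semitones).
G3 up a perfect fifth → D4 (7 semitones).
D4 up an augmented sixth → B#4 (10 semitones).

B sharp 4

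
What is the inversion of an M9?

First reduce the compound major ninth to its simple form, a major second.
The rule of nine gives the new number: 9 − 2 = 7, so a second becomes a seventh.
And major becomes minor under inversion, so we get a minor seventh.

m7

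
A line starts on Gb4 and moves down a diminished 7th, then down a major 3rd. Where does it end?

Down a diminished seventh from Gb4: A3 (9 semitones down).
A major third down from A3 is F3.

F3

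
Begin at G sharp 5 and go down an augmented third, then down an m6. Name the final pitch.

G 4

An augmented third down from G#5 is Eb5.
Down a minor sixth from Eb5: G4 (8 semitones down).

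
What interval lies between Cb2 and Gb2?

perfect fifth

C to G spans five letter names (C-D-E-F-G) — that makes it a fifth of some quality.
Counting semitones, Cb2→Gb2 is 7, which is the perfect fifth.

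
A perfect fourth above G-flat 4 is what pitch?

C-flat 5

Four letter names up from G: C.
A perfect fourth is 5 semitones; 5 semitones up from Gb4 gives Cb5.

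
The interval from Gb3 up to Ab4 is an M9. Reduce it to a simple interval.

Each octave removed subtracts seven from the number: 9 − 7 = 2.
That makes a major ninth a compound major second — an octave plus a major second.

major second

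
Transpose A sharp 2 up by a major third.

Three letter names up from A: C.
A major third spans 4 semitones, so from A#2 the target pitch is C##3.

C double-sharp 3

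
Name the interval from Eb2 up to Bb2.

P5

E to B spans five letter names (E-F-G-A-B) — that makes it a fifth of some quality.
Eb2 to Bb2 is 7 semitones, matching the perfect fifth exactly, so the quality is perfect.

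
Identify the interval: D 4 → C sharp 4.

m2

Descending from D4 to C#4 is the same interval as ascending C#4 to D4.
C to D spans two letter names (C-D) — that makes it a second of some quality.
At 1 semitone, C#4→D4 falls one short of a major second: minor.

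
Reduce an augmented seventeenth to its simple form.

Take out 2 octaves (14 from the number): 17 − 14 = 3.
So an augmented seventeenth is 2 octaves plus an augmented third. The quality is unchanged.

augmented 3rd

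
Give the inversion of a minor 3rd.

major 6th

The rule of nine gives the new number: 9 − 3 = 6, so a third becomes a sixth.
The quality also flips — minor becomes major — giving a major sixth.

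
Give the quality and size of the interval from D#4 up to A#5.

perfect 12th

D to A spans five letter names (D-E-F-G-A), plus an octave, so the interval is some kind of twelfth.
Counting semitones, D#4→A#5 is 19, which is the perfect twelfth.
(Equivalently, a compound perfect fifth: a perfect fifth plus an octave.)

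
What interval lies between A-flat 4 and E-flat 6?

A to E spans five letter names (A-B-C-D-E), plus an octave, so the interval is some kind of twelfth.
The perfect twelfth spans 19 semitones, and Ab4 to Eb6 is exactly 19 semitones — so this is a perfect twelfth.
(Equivalently, a compound perfect fifth: a perfect fifth plus an octave.)

perfect twelfth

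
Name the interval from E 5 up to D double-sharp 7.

augmented fourteenth

E to D spans seven letter names (E-F-G-A-B-C-D), plus an octave — that makes it a fourteenth of some quality.
E5 to D##7 spans 24 semitones — one semitone wider than the major fourteenth (23) — giving an augmented fourteenth.
(Equivalently, a compound augmented seventh: an augmented seventh plus an octave.)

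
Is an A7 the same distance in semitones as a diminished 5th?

No

12 semitones (augmented seventh) vs 6 semitones (diminished fifth): not equal.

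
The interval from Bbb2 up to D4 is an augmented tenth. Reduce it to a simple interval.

Take out an octave (7 from the number): 10 − 7 = 3.
That makes an augmented tenth a compound augmented third — an octave plus an augmented third.

augmented third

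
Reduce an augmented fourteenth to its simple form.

augmented 7th

Take out an octave (7 from the number): 14 − 7 = 7.
So an augmented fourteenth is an octave plus an augmented seventh. The quality is unchanged.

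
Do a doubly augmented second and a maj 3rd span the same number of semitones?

A doubly augmented second spans 4 semitones, and a major third also spans 4 semitones — they're enharmonic.

Yes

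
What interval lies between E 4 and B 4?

P5

E to B spans five letter names (E-F-G-A-B): a fifth.
Counting semitones, E4→B4 is 7, which is the perfect fifth.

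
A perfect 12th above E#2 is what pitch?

B#3

Five letters up from E (plus an octave) reaches B.
A perfect twelfth spans 19 semitones, so from E#2 the target pitch is B#3.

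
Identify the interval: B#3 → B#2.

perfect octave

Descending from B#3 to B#2 is the same interval as ascending B#2 to B#3.
B to B is the same letter name, plus an octave, so the interval is some kind of octave.
The perfect octave spans 12 semitones, and B#2 to B#3 is exactly 12 semitones — so this is a perfect octave.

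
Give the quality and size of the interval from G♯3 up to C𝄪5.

G to C spans four letter names (G-A-B-C), plus an octave: an eleventh.
G#3 to C##5 spans 18 semitones — one semitone wider than the perfect eleventh (17) — giving an augmented eleventh.
(Equivalently, a compound augmented fourth: an augmented fourth plus an octave.)

A11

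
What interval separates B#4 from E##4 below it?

Descending from B#4 to E##4 is the same interval as ascending E##4 to B#4.
E to B spans five letter names (E-F-G-A-B) — that makes it a fifth of some quality.
A perfect fifth would be 7 semitones; E##4 to B#4 is 6, one semitone narrower, so the interval is diminished.

d5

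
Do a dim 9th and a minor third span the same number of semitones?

12 semitones (diminished ninth) vs 3 semitones (minor third): not equal.

No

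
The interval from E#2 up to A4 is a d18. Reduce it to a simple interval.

d4

Subtracting seven from the interval number removes an octave: 18 − 14 = 4.
Quality carries through unchanged, so the simple form is a diminished fourth.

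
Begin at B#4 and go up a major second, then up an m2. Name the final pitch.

D#5

A major second up from B#4 is C##5.
A minor second up from C##5 is D#5.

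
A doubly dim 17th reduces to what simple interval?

doubly diminished 3rd

Take out 2 octaves (14 from the number): 17 − 14 = 3.
Quality carries through unchanged, so the simple form is a doubly diminished third.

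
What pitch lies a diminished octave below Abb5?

Ab4

For an octave the letter name doesn't change: still A, an octave down.
Moving 11 semitones down from Abb5 (the size of a diminished octave) reaches Ab4.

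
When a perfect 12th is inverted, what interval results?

perfect 4th

First reduce the compound perfect twelfth to its simple form, a perfect fifth.
Inverted interval numbers add to nine, so a fifth pairs with a fourth (5 + 4 = 9).
Quality inverts too: perfect stays perfect. That makes the inversion a perfect fourth.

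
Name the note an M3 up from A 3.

Counting three letter names up from A lands on C.
A major third spans 4 semitones, so from A3 the target pitch is C#4.

C sharp 4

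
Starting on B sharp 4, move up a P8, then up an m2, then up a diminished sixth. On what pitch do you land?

A perfect octave up from B#4 is B#5.
Up a minor second from B#5: C#6 (1 semitone up).
A diminished sixth up from C#6 is Ab6.

A flat 6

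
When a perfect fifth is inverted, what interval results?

Interval numbers invert to sum to nine: 5 + 4 = 9, so a fifth inverts to a fourth.
The quality also flips — perfect stays perfect — giving a perfect fourth.

perfect fourth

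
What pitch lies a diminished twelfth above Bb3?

Fb5

Five letters up from B (plus an octave) reaches F.
A diminished twelfth spans 18 semitones, so from Bb3 the target pitch is Fb5.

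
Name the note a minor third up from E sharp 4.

Three letter names up from E: G.
A minor third is 3 semitones; 3 semitones up from E#4 gives G#4.

G sharp 4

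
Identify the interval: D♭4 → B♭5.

D to B spans six letter names (D-E-F-G-A-B), plus an octave: a thirteenth.
The major thirteenth spans 21 semitones, and Db4 to Bb5 is exactly 21 semitones — so this is a major thirteenth.
(Equivalently, a compound major sixth: a major sixth plus an octave.)

major 13th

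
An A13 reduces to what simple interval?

Each octave removed subtracts seven from the number: 13 − 7 = 6.
That makes an augmented thirteenth a compound augmented sixth — an octave plus an augmented sixth.

A6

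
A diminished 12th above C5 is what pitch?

Five letters up from C (plus an octave) reaches G.
Moving 18 semitones up from C5 (the size of a diminished twelfth) reaches Gb6.

Gb6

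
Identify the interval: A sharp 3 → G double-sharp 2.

Descending from A#3 to G##2 is the same interval as ascending G##2 to A#3.
G to A spans two letter names (G-A), plus an octave, so the interval is some kind of ninth.
A major ninth would be 14 semitones, but G##2 to A#3 is 13 — one semitone narrower, making it a minor ninth.
(Equivalently, a compound minor second: a minor second plus an octave.)

minor 9th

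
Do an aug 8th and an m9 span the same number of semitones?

An augmented octave = 13 semitones = a minor ninth; enharmonically equal.

Yes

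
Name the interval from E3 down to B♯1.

diminished eleventh

Descending from E3 to B#1 is the same interval as ascending B#1 to E3.
B to E spans four letter names (B-C-D-E), plus an octave — that makes it an eleventh of some quality.
B#1 to E3 spans 16 semitones — one semitone narrower than the perfect eleventh (17) — giving a diminished eleventh.
(Equivalently, a compound diminished fourth: a diminished fourth plus an octave.)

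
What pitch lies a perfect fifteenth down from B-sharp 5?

B-sharp 3

The letter stays B (same as the start), shifted two octaves down.
A perfect fifteenth is 24 semitones; 24 semitones down from B#5 gives B#3.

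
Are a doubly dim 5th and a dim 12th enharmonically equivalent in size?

5 semitones (doubly diminished fifth) vs 18 semitones (diminished twelfth): not equal.

No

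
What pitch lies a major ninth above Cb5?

Db6

Counting two letter names plus an octave up from C lands on D.
A major ninth spans 14 semitones, so from Cb5 the target pitch is Db6.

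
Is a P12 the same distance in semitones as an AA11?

Yes

A perfect twelfth spans 19 semitones, and a doubly augmented eleventh also spans 19 semitones — they're enharmonic.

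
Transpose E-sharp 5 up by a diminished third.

The third takes the letter from E up to G.
A diminished third is 2 semitones; 2 semitones up from E#5 gives G5.

G 5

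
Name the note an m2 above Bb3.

Two letter names up from B: C.
Moving 1 semitone up from Bb3 (the size of a minor second) reaches Cb4.

Cb4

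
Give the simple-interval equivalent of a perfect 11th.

perfect 4th

Each octave removed subtracts seven from the number: 11 − 7 = 4.
Quality carries through unchanged, so the simple form is a perfect fourth.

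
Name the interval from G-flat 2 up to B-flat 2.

major third

G to B spans three letter names (G-A-B), so the interval is some kind of third.
Gb2 to Bb2 is 4 semitones, matching the major third exactly, so the quality is major.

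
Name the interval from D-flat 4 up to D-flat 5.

D to D is the same letter name, plus an octave: an octave.
Counting semitones, Db4→Db5 is 12, which is the perfect octave.

perfect octave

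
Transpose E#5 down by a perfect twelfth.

A#3

Five letters down from E (plus an octave) reaches A.
Moving 19 semitones down from E#5 (the size of a perfect twelfth) reaches A#3.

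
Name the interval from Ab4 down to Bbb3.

Descending from Ab4 to Bbb3 is the same interval as ascending Bbb3 to Ab4.
B to A spans seven letter names (B-C-D-E-F-G-A), so the interval is some kind of seventh.
The major seventh spans 11 semitones, and Bbb3 to Ab4 is exactly 11 semitones — so this is a major seventh.

major 7th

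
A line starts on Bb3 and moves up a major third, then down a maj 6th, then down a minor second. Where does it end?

E3

Bb3 up a major third → D4 (4 semitones).
D4 down a major sixth → F3 (9 semitones).
F3 down a minor second → E3 (1 semitone).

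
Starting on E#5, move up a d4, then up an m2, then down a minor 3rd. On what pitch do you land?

Up a diminished fourth from E#5: A5 (4 semitones up).
A5 up a minor second → Bb5 (1 semitone).
Bb5 down a minor third → G5 (3 semitones).

G5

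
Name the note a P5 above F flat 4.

Five letter names up from F: C.
A perfect fifth is 7 semitones; 7 semitones up from Fb4 gives Cb5.

C flat 5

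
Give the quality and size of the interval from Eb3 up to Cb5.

minor thirteenth

E to C spans six letter names (E-F-G-A-B-C), plus an octave — that makes it a thirteenth of some quality.
Eb3 to Cb5 is 20 semitones, a half step short of the major thirteenth (21), so this is minor.
(Equivalently, a compound minor sixth: a minor sixth plus an octave.)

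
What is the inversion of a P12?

perfect fourth

First reduce the compound perfect twelfth to its simple form, a perfect fifth.
Interval numbers invert to sum to nine: 5 + 4 = 9, so a fifth inverts to a fourth.
The quality also flips — perfect stays perfect — giving a perfect fourth.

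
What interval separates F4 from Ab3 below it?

major 6th

Descending from F4 to Ab3 is the same interval as ascending Ab3 to F4.
A to F spans six letter names (A-B-C-D-E-F), so the interval is some kind of sixth.
The major sixth spans 9 semitones, and Ab3 to F4 is exactly 9 semitones — so this is a major sixth.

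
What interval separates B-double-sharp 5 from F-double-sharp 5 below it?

A4

Descending from B##5 to F##5 is the same interval as ascending F##5 to B##5.
F to B spans four letter names (F-G-A-B) — that makes it a fourth of some quality.
The perfect fourth is 5 semitones; here we have 6, one semitone wider: augmented.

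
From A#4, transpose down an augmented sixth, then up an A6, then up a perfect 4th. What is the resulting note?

Down an augmented sixth from A#4: C4 (10 semitones down).
An augmented sixth up from C4 is A#4.
A perfect fourth up from A#4 is D#5.

D#5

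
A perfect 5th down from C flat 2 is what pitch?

F flat 1

Five letter names down from C: F.
Moving 7 semitones down from Cb2 (the size of a perfect fifth) reaches Fb1.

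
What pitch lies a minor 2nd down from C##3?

B##2

Counting two letter names down from C lands on B.
Moving 1 semitone down from C##3 (the size of a minor second) reaches B##2.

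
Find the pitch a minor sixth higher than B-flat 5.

Counting six letter names up from B lands on G.
A minor sixth spans 8 semitones, so from Bb5 the target pitch is Gb6.

G-flat 6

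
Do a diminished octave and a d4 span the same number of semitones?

No

A diminished octave spans 11 semitones; a diminished fourth spans 4 semitones. They differ by 7.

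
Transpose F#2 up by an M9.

Two letters up from F (plus an octave) reaches G.
A major ninth is 14 semitones; 14 semitones up from F#2 gives G#3.

G#3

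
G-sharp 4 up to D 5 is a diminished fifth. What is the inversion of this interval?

The rule of nine gives the new number: 9 − 5 = 4, so a fifth becomes a fourth.
And diminished becomes augmented under inversion, so we get an augmented fourth.

augmented 4th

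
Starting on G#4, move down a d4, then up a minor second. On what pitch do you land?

Down a diminished fourth from G#4: D##4 (4 semitones down).
D##4 up a minor second → E#4 (1 semitone).

E#4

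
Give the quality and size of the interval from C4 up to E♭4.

C to E spans three letter names (C-D-E), so the interval is some kind of third.
At 3 semitones, C4→Eb4 falls one short of a major third: minor.

minor third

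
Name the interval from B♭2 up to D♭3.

B to D spans three letter names (B-C-D) — that makes it a third of some quality.
Bb2 to Db3 is 3 semitones, a half step short of the major third (4), so this is minor.

minor 3rd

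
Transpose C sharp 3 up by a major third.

E sharp 3

The third takes the letter from C up to E.
Moving 4 semitones up from C#3 (the size of a major third) reaches E#3.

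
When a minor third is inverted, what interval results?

Inverted interval numbers add to nine, so a third pairs with a sixth (3 + 6 = 9).
Quality inverts too: minor becomes major. That makes the inversion a major sixth.

major 6th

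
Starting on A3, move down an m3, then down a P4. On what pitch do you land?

A3 down a minor third → F#3 (3 semitones).
F#3 down a perfect fourth → C#3 (5 semitones).

C#3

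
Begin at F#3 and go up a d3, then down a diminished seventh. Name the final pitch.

B2

F#3 up a diminished third → Ab3 (2 semitones).
Ab3 down a diminished seventh → B2 (9 semitones).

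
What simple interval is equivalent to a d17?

d3

Each octave removed subtracts seven from the number: 17 − 14 = 3.
So a diminished seventeenth is 2 octaves plus a diminished third. The quality is unchanged.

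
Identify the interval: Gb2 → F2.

Descending from Gb2 to F2 is the same interval as ascending F2 to Gb2.
F to G spans two letter names (F-G), so the interval is some kind of second.
A major second would be 2 semitones, but F2 to Gb2 is 1 — one semitone narrower, making it a minor second.

minor second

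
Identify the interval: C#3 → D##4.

C to D spans two letter names (C-D), plus an octave: a ninth.
C#3 to D##4 spans 15 semitones — one semitone wider than the major ninth (14) — giving an augmented ninth.
(Equivalently, a compound augmented second: an augmented second plus an octave.)

augmented ninth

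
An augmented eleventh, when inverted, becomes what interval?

diminished fifth

First reduce the compound augmented eleventh to its simple form, an augmented fourth.
The rule of nine gives the new number: 9 − 4 = 5, so a fourth becomes a fifth.
And augmented becomes diminished under inversion, so we get a diminished fifth.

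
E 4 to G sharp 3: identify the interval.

minor 6th

Descending from E4 to G#3 is the same interval as ascending G#3 to E4.
G to E spans six letter names (G-A-B-C-D-E), so the interval is some kind of sixth.
G#3 to E4 is 8 semitones, a half step short of the major sixth (9), so this is minor.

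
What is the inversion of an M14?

m2

First reduce the compound major fourteenth to its simple form, a major seventh.
Interval numbers invert to sum to nine: 7 + 2 = 9, so a seventh inverts to a second.
The quality also flips — major becomes minor — giving a minor second.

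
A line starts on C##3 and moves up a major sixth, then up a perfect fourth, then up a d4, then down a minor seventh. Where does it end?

C##3 up a major sixth → A##3 (9 semitones).
A##3 up a perfect fourth → D##4 (5 semitones).
D##4 up a diminished fourth → G#4 (4 semitones).
G#4 down a minor seventh → A#3 (10 semitones).

A#3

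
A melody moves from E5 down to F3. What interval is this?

major 14th

Descending from E5 to F3 is the same interval as ascending F3 to E5.
F to E spans seven letter names (F-G-A-B-C-D-E), plus an octave — that makes it a fourteenth of some quality.
The major fourteenth spans 23 semitones, and F3 to E5 is exactly 23 semitones — so this is a major fourteenth.
(Equivalently, a compound major seventh: a major seventh plus an octave.)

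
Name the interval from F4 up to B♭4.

F to B spans four letter names (F-G-A-B): a fourth.
The perfect fourth spans 5 semitones, and F4 to Bb4 is exactly 5 semitones — so this is a perfect fourth.

P4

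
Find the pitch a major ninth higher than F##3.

G##4

Counting two letter names plus an octave up from F lands on G.
Moving 14 semitones up from F##3 (the size of a major ninth) reaches G##4.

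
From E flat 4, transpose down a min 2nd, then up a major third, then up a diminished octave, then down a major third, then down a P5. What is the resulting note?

G flat 4

A minor second down from Eb4 is D4.
A major third up from D4 is F#4.
Up a diminished octave from F#4: F5 (11 semitones up).
Down a major third from F5: Db5 (4 semitones down).
A perfect fifth down from Db5 is Gb4.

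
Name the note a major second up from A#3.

B#3

Two letter names up from A: B.
Moving 2 semitones up from A#3 (the size of a major second) reaches B#3.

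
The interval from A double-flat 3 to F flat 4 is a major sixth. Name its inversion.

m3

Interval numbers invert to sum to nine: 6 + 3 = 9, so a sixth inverts to a third.
And major becomes minor under inversion, so we get a minor third.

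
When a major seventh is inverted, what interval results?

Inverted interval numbers add to nine, so a seventh pairs with a second (7 + 2 = 9).
Quality inverts too: major becomes minor. That makes the inversion a minor second.

minor second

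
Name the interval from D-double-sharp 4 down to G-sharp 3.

augmented fifth

Descending from D##4 to G#3 is the same interval as ascending G#3 to D##4.
G to D spans five letter names (G-A-B-C-D): a fifth.
G#3 to D##4 spans 8 semitones — one semitone wider than the perfect fifth (7) — giving an augmented fifth.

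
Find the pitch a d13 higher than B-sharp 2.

G 4

The thirteenth's letter: B up six letter names plus an octave → G.
Moving 19 semitones up from B#2 (the size of a diminished thirteenth) reaches G4.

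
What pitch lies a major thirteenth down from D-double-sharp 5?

F-double-sharp 3

Counting six letter names plus an octave down from D lands on F.
A major thirteenth spans 21 semitones, so from D##5 the target pitch is F##3.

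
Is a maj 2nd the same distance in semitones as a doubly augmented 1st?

Yes

A major second spans 2 semitones, and a doubly augmented unison also spans 2 semitones — they're enharmonic.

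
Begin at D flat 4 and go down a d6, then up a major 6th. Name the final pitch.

D sharp 4

Down a diminished sixth from Db4: F#3 (7 semitones down).
Up a major sixth from F#3: D#4 (9 semitones up).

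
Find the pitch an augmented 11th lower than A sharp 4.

Counting four letter names plus an octave down from A lands on E.
An augmented eleventh is 18 semitones; 18 semitones down from A#4 gives E3.

E 3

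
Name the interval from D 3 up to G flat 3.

diminished fourth

D to G spans four letter names (D-E-F-G) — that makes it a fourth of some quality.
A perfect fourth would be 5 semitones; D3 to Gb3 is 4, one semitone narrower, so the interval is diminished.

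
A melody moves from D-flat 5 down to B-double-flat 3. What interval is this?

major tenth

Descending from Db5 to Bbb3 is the same interval as ascending Bbb3 to Db5.
B to D spans three letter names (B-C-D), plus an octave: a tenth.
Counting semitones, Bbb3→Db5 is 16, which is the major tenth.
(Equivalently, a compound major third: a major third plus an octave.)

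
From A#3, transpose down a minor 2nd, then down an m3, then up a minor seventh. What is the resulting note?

Down a minor second from A#3: G##3 (1 semitone down).
G##3 down a minor third → E##3 (3 semitones).
Up a minor seventh from E##3: D##4 (10 semitones up).

D##4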